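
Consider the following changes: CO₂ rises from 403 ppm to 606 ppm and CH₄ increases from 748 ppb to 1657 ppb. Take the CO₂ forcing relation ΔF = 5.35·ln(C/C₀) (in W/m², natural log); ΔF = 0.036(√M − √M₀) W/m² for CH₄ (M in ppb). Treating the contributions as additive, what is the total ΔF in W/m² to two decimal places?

CO₂: 5.35 × ln(606/403) = 5.35 × ln(1.50372) = 5.35 × 0.40794 = 2.1825 W/m².
CH₄: 0.036 × (√1657 − √748) = 0.036 × (40.7063 − 27.3496) = 0.036 × 13.3567 = 0.4808 W/m².
Total ΔF = 2.1825 + 0.4808 = 2.6633 W/m².

ΔF = 2.66 W/m²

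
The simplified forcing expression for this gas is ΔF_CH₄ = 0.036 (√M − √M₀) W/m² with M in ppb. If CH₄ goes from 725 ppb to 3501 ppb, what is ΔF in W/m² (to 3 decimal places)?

ΔF = 1.161 W/m²

CH₄: 0.036 × (√3501 − √725) = 0.036 × (59.1692 − 26.9258) = 0.036 × 32.2434 = 1.1608 W/m².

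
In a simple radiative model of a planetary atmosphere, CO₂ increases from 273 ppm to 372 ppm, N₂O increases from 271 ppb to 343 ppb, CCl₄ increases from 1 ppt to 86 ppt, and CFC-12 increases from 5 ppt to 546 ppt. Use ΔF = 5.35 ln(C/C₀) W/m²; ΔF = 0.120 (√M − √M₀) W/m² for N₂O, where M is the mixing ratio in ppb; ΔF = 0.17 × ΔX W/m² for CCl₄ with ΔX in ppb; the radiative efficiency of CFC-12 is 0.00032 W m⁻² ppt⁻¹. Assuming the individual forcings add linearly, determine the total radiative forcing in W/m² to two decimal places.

CO₂: 5.35 × ln(372/273) = 5.35 × ln(1.36264) = 5.35 × 0.30942 = 1.6554 W/m².
N₂O: 0.120 × (√343 − √271) = 0.120 × (18.5203 − 16.4621) = 0.120 × 2.0582 = 0.2470 W/m².
CCl₄: Δ = 86 − 1 = 85 ppt = 0.085 ppb; ΔF = 0.17 × 0.085 = 0.0145 W/m².
CFC-12: ΔF = 0.00032 × (546 − 5) = 0.00032 × 541 = 0.1731 W/m².
Total ΔF = 1.6554 + 0.2470 + 0.0145 + 0.1731 = 2.0900 W/m².

ΔF = 2.09 W/m²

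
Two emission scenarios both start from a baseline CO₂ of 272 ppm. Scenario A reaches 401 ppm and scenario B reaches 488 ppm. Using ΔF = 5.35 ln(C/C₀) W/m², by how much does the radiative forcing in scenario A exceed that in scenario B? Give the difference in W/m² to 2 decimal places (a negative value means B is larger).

ΔF_A = 5.35 ln(401/272) = 5.35 × 0.38816 = 2.0767 W/m².
ΔF_B = 5.35 ln(488/272) = 5.35 × 0.58451 = 3.1271 W/m².
Difference: 2.0767 − 3.1271 = -1.0504 W/m².

ΔF_A − ΔF_B = -1.05 W/m²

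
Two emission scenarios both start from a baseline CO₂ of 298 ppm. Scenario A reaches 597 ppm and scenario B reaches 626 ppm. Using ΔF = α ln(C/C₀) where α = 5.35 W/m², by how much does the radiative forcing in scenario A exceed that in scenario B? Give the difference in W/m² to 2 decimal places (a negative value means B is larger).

ΔF_A − ΔF_B = -0.25 W/m²

ΔF_A = 5.35 ln(597/298) = 5.35 × 0.69482 = 3.7173 W/m².
ΔF_B = 5.35 ln(626/298) = 5.35 × 0.74226 = 3.9711 W/m².
Difference: 3.7173 − 3.9711 = -0.2538 W/m².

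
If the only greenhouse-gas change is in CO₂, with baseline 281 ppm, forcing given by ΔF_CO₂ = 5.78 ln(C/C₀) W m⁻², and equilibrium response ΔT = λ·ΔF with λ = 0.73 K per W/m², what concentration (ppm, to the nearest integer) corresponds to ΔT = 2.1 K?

Required forcing: ΔF = ΔT/λ = 2.1/0.73 = 2.8767 W/m².
Then ln(C/281) = ΔF/5.78 = 2.8767/5.78 = 0.49770.
So C = 281 × e^0.49770 = 281 × 1.64493 = 462.23 ppm.

C ≈ 462 ppm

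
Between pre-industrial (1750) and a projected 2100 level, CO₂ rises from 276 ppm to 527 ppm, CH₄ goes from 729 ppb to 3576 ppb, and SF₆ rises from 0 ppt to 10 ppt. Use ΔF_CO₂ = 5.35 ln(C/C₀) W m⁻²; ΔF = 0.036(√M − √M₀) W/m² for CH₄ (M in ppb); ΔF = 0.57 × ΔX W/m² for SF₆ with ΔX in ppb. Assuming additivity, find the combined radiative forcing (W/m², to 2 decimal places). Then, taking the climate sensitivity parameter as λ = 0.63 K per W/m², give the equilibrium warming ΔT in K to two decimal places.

ΔF = 4.65 W/m²; ΔT = 2.93 K

CO₂: 5.35 × ln(527/276) = 5.35 × ln(1.90942) = 5.35 × 0.64680 = 3.4604 W/m².
CH₄: 0.036 × (√3576 − √729) = 0.036 × (59.7997 − 27.0000) = 0.036 × 32.7997 = 1.1808 W/m².
SF₆: Δ = 10 − 0 = 10 ppt = 0.010 ppb; ΔF = 0.57 × 0.010 = 0.0057 W/m².
Total ΔF = 3.4604 + 1.1808 + 0.0057 = 4.6469 W/m².
ΔT = λ ΔF = 0.63 × 4.65 = 2.9295 K.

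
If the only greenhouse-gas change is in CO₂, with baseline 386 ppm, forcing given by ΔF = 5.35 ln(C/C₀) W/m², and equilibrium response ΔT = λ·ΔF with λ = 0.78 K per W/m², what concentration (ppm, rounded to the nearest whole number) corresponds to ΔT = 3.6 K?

C ≈ 915 ppm

Required forcing: ΔF = ΔT/λ = 3.6/0.78 = 4.6154 W/m².
Then ln(C/386) = ΔF/5.35 = 4.6154/5.35 = 0.86269.
So C = 386 × e^0.86269 = 386 × 2.36953 = 914.64 ppm.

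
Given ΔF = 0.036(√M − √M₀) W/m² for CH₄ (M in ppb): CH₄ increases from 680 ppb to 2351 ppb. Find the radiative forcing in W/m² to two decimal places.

CH₄: 0.036 × (√2351 − √680) = 0.036 × (48.4871 − 26.0768) = 0.036 × 22.4103 = 0.8068 W/m².

ΔF = 0.81 W/m²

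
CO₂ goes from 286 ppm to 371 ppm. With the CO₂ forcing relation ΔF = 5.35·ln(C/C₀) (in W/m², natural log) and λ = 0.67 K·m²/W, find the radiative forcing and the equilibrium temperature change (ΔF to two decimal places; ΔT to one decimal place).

ΔF = 1.39 W/m²; ΔT = 0.9 K

CO₂: 5.35 × ln(371/286) = 5.35 × ln(1.29720) = 5.35 × 0.26021 = 1.3921 W/m².
ΔT = λ ΔF = 0.67 × 1.39 = 0.9313 K.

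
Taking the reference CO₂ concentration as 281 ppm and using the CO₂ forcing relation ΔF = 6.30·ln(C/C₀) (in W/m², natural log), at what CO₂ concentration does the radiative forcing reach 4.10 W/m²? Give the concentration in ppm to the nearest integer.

Set 6.30 ln(C/281) = 4.10, so ln(C/281) = 4.10/6.30 = 0.65079.
Then C/281 = e^0.65079 = 1.91705, giving C = 281 × 1.91705 = 538.69 ppm.

C ≈ 539 ppm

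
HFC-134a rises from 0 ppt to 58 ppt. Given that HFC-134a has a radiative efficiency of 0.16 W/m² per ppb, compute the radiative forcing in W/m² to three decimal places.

ΔF = 0.009 W/m²

HFC-134a: Δ = 58 − 0 = 58 ppt = 0.058 ppb; ΔF = 0.16 × 0.058 = 0.0093 W/m².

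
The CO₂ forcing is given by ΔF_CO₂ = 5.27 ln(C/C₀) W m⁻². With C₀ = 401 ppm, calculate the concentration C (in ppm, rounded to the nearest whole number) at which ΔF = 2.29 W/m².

Set 5.27 ln(C/401) = 2.29, so ln(C/401) = 2.29/5.27 = 0.43454.
Then C/401 = e^0.43454 = 1.54425, giving C = 401 × 1.54425 = 619.24 ppm.

C ≈ 619 ppm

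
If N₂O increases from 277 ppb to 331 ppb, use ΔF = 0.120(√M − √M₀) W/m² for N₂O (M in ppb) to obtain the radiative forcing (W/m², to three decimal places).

ΔF = 0.186 W/m²

N₂O: 0.120 × (√331 − √277) = 0.120 × (18.1934 − 16.6433) = 0.120 × 1.5501 = 0.1860 W/m².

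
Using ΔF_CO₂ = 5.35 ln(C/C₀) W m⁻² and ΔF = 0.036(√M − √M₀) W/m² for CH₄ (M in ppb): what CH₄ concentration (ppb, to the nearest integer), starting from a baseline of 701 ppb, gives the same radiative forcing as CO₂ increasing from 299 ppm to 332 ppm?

CO₂ forcing: 5.35 × ln(332/299) = 5.35 × 0.104691 = 0.56010 W/m².
Set 0.036(√M − √701) = 0.56010: √M = 0.56010/0.036 + √701 = 15.5583 + 26.4764 = 42.0347.
M = (42.0347)² = 1766.92 ppb.

M ≈ 1767 ppb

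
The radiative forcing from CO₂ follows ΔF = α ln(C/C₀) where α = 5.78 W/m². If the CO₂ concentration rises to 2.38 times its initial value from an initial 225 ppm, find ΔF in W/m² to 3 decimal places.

Because the forcing depends only on the ratio C/C₀, the initial concentration does not enter.
ΔF = 5.78 × ln(2.38) = 5.78 × 0.86710 = 5.0118 W/m².

ΔF = 5.012 W/m²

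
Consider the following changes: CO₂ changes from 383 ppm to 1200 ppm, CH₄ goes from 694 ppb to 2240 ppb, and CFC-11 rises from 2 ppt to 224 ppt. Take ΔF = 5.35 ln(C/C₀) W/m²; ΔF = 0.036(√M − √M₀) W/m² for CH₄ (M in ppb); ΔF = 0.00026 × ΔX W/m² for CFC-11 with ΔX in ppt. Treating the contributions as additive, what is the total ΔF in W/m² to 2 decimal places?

CO₂: 5.35 × ln(1200/383) = 5.35 × ln(3.13316) = 5.35 × 1.14204 = 6.1099 W/m².
CH₄: 0.036 × (√2240 − √694) = 0.036 × (47.3286 − 26.3439) = 0.036 × 20.9847 = 0.7554 W/m².
CFC-11: ΔF = 0.00026 × (224 − 2) = 0.00026 × 222 = 0.0577 W/m².
Total ΔF = 6.1099 + 0.7554 + 0.0577 = 6.9230 W/m².

ΔF = 6.92 W/m²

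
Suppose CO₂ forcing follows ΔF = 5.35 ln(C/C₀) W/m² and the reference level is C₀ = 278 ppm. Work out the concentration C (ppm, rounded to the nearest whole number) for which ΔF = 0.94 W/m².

Set 5.35 ln(C/278) = 0.94, so ln(C/278) = 0.94/5.35 = 0.17570.
Then C/278 = e^0.17570 = 1.19208, giving C = 278 × 1.19208 = 331.40 ppm.

C ≈ 331 ppm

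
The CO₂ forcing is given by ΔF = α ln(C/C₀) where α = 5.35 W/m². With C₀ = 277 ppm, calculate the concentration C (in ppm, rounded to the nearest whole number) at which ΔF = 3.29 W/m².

Set 5.35 ln(C/277) = 3.29, so ln(C/277) = 3.29/5.35 = 0.61495.
Then C/277 = e^0.61495 = 1.84956, giving C = 277 × 1.84956 = 512.33 ppm.

C ≈ 512 ppm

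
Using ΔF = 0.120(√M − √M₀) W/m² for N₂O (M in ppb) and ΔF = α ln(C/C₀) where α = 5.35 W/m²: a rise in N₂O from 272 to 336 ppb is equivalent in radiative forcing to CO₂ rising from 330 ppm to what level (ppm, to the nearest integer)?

C ≈ 344 ppm

N₂O forcing: 0.120 × (√336 − √272) = 0.120 × (18.3303 − 16.4924) = 0.120 × 1.8379 = 0.22055 W/m².
Set 5.35 ln(C/330) = 0.22055: ln(C/330) = 0.22055/5.35 = 0.04122, so C = 330 × e^0.04122 = 330 × 1.04208 = 343.89 ppm.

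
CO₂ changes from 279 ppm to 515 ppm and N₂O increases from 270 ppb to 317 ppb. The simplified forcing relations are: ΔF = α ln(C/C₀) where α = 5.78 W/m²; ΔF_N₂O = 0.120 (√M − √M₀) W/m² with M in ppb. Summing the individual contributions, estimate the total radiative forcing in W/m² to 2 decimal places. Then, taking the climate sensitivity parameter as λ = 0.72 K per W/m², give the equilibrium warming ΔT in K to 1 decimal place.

CO₂: 5.78 × ln(515/279) = 5.78 × ln(1.84588) = 5.78 × 0.61296 = 3.5429 W/m².
N₂O: 0.120 × (√317 − √270) = 0.120 × (17.8045 − 16.4317) = 0.120 × 1.3728 = 0.1647 W/m².
Total ΔF = 3.5429 + 0.1647 = 3.7076 W/m².
ΔT = λ ΔF = 0.72 × 3.71 = 2.6712 K.

ΔF = 3.71 W/m²; ΔT = 2.7 K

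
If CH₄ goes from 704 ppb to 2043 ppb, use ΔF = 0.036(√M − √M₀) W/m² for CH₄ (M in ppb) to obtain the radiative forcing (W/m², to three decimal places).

CH₄: 0.036 × (√2043 − √704) = 0.036 × (45.1996 − 26.5330) = 0.036 × 18.6666 = 0.6720 W/m².

ΔF = 0.672 W/m²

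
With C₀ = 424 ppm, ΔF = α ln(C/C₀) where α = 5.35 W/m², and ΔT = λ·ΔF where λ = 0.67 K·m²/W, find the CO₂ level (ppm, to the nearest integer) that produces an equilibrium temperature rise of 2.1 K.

C ≈ 762 ppm

Required forcing: ΔF = ΔT/λ = 2.1/0.67 = 3.1343 W/m².
Then ln(C/424) = ΔF/5.35 = 3.1343/5.35 = 0.58585.
So C = 424 × e^0.58585 = 424 × 1.79652 = 761.72 ppm.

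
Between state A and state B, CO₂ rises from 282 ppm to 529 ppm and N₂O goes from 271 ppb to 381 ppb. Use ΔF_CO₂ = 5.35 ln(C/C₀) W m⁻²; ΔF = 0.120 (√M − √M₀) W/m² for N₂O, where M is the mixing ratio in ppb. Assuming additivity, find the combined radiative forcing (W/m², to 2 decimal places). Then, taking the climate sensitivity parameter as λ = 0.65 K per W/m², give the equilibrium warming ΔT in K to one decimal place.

ΔF = 3.73 W/m²; ΔT = 2.4 K

CO₂: 5.35 × ln(529/282) = 5.35 × ln(1.87589) = 5.35 × 0.62908 = 3.3656 W/m².
N₂O: 0.120 × (√381 − √271) = 0.120 × (19.5192 − 16.4621) = 0.120 × 3.0571 = 0.3669 W/m².
Total ΔF = 3.3656 + 0.3669 = 3.7325 W/m².
ΔT = λ ΔF = 0.65 × 3.73 = 2.4245 K.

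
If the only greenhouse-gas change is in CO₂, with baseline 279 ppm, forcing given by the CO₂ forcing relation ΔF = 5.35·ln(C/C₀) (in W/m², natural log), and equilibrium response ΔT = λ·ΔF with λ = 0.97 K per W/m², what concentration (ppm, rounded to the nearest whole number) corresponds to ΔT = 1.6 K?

Required forcing: ΔF = ΔT/λ = 1.6/0.97 = 1.6495 W/m².
Then ln(C/279) = ΔF/5.35 = 1.6495/5.35 = 0.30832.
So C = 279 × e^0.30832 = 279 × 1.36114 = 379.76 ppm.

C ≈ 380 ppm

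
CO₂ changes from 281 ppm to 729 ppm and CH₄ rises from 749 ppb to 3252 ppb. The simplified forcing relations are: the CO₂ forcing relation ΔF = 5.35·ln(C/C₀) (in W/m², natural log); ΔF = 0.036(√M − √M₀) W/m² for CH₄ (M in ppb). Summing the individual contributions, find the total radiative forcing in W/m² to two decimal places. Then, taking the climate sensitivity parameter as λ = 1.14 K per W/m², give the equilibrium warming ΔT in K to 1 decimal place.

ΔF = 6.17 W/m²; ΔT = 7.0 K

CO₂: 5.35 × ln(729/281) = 5.35 × ln(2.59431) = 5.35 × 0.95332 = 5.1003 W/m².
CH₄: 0.036 × (√3252 − √749) = 0.036 × (57.0263 − 27.3679) = 0.036 × 29.6584 = 1.0677 W/m².
Total ΔF = 5.1003 + 1.0677 = 6.1680 W/m².
ΔT = λ ΔF = 1.14 × 6.17 = 7.0338 K.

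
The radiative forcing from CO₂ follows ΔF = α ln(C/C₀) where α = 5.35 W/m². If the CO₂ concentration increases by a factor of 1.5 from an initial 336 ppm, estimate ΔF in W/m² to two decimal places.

Because the forcing depends only on the ratio C/C₀, the initial concentration does not enter.
ΔF = 5.35 × ln(1.5) = 5.35 × 0.40547 = 2.1693 W/m².

ΔF = 2.17 W/m²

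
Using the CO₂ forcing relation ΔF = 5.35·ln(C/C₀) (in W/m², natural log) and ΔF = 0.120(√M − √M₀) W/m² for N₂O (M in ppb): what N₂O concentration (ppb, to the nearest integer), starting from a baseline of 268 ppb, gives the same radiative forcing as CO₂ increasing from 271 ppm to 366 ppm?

M ≈ 886 ppb

CO₂ forcing: 5.35 × ln(366/271) = 5.35 × 0.300515 = 1.60776 W/m².
Set 0.120(√M − √268) = 1.60776: √M = 1.60776/0.120 + √268 = 13.3980 + 16.3707 = 29.7687.
M = (29.7687)² = 886.18 ppb.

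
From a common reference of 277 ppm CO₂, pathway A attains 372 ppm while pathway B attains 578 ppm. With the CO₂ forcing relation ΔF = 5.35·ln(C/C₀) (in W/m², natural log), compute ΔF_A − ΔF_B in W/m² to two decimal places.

ΔF_A − ΔF_B = -2.36 W/m²

ΔF_A = 5.35 ln(372/277) = 5.35 × 0.29488 = 1.5776 W/m².
ΔF_B = 5.35 ln(578/277) = 5.35 × 0.73556 = 3.9352 W/m².
Difference: 1.5776 − 3.9352 = -2.3576 W/m².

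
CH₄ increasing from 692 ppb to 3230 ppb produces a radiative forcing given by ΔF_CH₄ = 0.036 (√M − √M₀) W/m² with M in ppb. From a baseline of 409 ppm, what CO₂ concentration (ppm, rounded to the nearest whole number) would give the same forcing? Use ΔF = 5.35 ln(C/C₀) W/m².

C ≈ 502 ppm

CH₄ forcing: 0.036 × (√3230 − √692) = 0.036 × (56.8331 − 26.3059) = 0.036 × 30.5272 = 1.09898 W/m².
Set 5.35 ln(C/409) = 1.09898: ln(C/409) = 1.09898/5.35 = 0.20542, so C = 409 × e^0.20542 = 409 × 1.22804 = 502.27 ppm.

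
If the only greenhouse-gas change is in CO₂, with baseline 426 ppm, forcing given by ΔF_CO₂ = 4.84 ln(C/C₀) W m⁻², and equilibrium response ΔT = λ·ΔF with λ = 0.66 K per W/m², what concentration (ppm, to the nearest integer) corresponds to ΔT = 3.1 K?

Required forcing: ΔF = ΔT/λ = 3.1/0.66 = 4.6970 W/m².
Then ln(C/426) = ΔF/4.84 = 4.6970/4.84 = 0.97045.
So C = 426 × e^0.97045 = 426 × 2.63913 = 1124.27 ppm.

C ≈ 1124 ppm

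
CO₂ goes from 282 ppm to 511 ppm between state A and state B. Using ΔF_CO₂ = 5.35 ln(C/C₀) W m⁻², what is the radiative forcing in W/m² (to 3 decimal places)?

CO₂: 5.35 × ln(511/282) = 5.35 × ln(1.81206) = 5.35 × 0.59446 = 3.1804 W/m².

ΔF = 3.180 W/m²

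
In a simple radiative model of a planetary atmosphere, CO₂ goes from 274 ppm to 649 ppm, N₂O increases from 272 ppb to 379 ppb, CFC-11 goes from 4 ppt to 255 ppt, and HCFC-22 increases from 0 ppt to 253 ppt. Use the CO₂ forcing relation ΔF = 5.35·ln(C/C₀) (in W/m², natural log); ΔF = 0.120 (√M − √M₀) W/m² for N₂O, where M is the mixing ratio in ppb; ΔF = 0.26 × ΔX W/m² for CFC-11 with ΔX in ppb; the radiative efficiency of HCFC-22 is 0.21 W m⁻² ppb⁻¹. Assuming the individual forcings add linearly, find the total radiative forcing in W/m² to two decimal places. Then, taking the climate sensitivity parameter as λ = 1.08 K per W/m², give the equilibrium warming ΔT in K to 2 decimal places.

ΔF = 5.09 W/m²; ΔT = 5.50 K

CO₂: 5.35 × ln(649/274) = 5.35 × ln(2.36861) = 5.35 × 0.86230 = 4.6133 W/m².
N₂O: 0.120 × (√379 − √272) = 0.120 × (19.4679 − 16.4924) = 0.120 × 2.9755 = 0.3571 W/m².
CFC-11: Δ = 255 − 4 = 251 ppt = 0.251 ppb; ΔF = 0.26 × 0.251 = 0.0653 W/m².
HCFC-22: Δ = 253 − 0 = 253 ppt = 0.253 ppb; ΔF = 0.21 × 0.253 = 0.0531 W/m².
Total ΔF = 4.6133 + 0.3571 + 0.0653 + 0.0531 = 5.0888 W/m².
ΔT = λ ΔF = 1.08 × 5.09 = 5.4972 K.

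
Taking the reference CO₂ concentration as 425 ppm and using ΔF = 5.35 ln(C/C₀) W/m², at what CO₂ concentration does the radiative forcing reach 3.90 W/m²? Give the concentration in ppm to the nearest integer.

C ≈ 881 ppm

Set 5.35 ln(C/425) = 3.90, so ln(C/425) = 3.90/5.35 = 0.72897.
Then C/425 = e^0.72897 = 2.07294, giving C = 425 × 2.07294 = 881.00 ppm.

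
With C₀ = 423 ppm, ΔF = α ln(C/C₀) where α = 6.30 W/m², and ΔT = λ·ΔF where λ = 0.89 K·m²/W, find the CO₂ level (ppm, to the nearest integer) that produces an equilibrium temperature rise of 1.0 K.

C ≈ 506 ppm

Required forcing: ΔF = ΔT/λ = 1.0/0.89 = 1.1236 W/m².
Then ln(C/423) = ΔF/6.30 = 1.1236/6.30 = 0.17835.
So C = 423 × e^0.17835 = 423 × 1.19524 = 505.59 ppm.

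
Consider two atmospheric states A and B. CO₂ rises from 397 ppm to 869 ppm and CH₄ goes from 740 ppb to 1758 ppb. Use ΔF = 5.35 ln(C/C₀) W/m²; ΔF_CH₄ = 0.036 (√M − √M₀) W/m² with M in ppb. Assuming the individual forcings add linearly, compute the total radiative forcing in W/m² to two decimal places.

CO₂: 5.35 × ln(869/397) = 5.35 × ln(2.18892) = 5.35 × 0.78341 = 4.1912 W/m².
CH₄: 0.036 × (√1758 − √740) = 0.036 × (41.9285 − 27.2029) = 0.036 × 14.7256 = 0.5301 W/m².
Total ΔF = 4.1912 + 0.5301 = 4.7213 W/m².

ΔF = 4.72 W/m²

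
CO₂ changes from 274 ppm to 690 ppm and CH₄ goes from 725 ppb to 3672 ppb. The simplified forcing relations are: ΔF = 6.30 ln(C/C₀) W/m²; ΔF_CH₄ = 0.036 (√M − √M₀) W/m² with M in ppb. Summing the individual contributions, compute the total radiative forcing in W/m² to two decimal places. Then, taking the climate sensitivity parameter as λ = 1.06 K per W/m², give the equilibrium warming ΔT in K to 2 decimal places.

ΔF = 7.03 W/m²; ΔT = 7.45 K

CO₂: 6.30 × ln(690/274) = 6.30 × ln(2.51825) = 6.30 × 0.92356 = 5.8184 W/m².
CH₄: 0.036 × (√3672 − √725) = 0.036 × (60.5970 − 26.9258) = 0.036 × 33.6712 = 1.2122 W/m².
Total ΔF = 5.8184 + 1.2122 = 7.0306 W/m².
ΔT = λ ΔF = 1.06 × 7.03 = 7.4518 K.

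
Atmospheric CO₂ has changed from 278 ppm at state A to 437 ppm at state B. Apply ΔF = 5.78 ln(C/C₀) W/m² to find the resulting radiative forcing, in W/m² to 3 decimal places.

CO₂ absorption bands are partially saturated, so forcing scales with the logarithm of the concentration ratio.
CO₂: 5.78 × ln(437/278) = 5.78 × ln(1.57194) = 5.78 × 0.45231 = 2.6144 W/m².

ΔF = 2.614 W/m²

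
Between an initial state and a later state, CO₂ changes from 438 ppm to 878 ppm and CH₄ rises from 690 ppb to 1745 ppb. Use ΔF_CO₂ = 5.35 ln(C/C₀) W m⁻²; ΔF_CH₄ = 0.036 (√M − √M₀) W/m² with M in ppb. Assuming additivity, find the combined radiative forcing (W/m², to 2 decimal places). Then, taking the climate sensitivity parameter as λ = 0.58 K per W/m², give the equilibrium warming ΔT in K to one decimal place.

CO₂: 5.35 × ln(878/438) = 5.35 × ln(2.00457) = 5.35 × 0.69543 = 3.7206 W/m².
CH₄: 0.036 × (√1745 − √690) = 0.036 × (41.7732 − 26.2679) = 0.036 × 15.5053 = 0.5582 W/m².
Total ΔF = 3.7206 + 0.5582 = 4.2788 W/m².
ΔT = λ ΔF = 0.58 × 4.28 = 2.4824 K.

ΔF = 4.28 W/m²; ΔT = 2.5 K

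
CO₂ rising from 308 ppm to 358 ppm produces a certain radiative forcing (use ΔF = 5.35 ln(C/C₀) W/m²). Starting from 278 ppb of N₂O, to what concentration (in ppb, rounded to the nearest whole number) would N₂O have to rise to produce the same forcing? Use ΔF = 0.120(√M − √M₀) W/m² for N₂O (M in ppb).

M ≈ 547 ppb

CO₂ forcing: 5.35 × ln(358/308) = 5.35 × 0.150433 = 0.80482 W/m².
Set 0.120(√M − √278) = 0.80482: √M = 0.80482/0.120 + √278 = 6.7068 + 16.6733 = 23.3801.
M = (23.3801)² = 546.63 ppb.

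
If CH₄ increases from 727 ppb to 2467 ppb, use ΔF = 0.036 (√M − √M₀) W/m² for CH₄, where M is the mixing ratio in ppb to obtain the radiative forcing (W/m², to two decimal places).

CH₄: 0.036 × (√2467 − √727) = 0.036 × (49.6689 − 26.9629) = 0.036 × 22.7060 = 0.8174 W/m².

ΔF = 0.82 W/m²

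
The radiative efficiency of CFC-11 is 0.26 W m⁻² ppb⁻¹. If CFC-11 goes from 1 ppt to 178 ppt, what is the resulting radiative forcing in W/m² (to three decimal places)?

CFC-11: Δ = 178 − 1 = 177 ppt = 0.177 ppb; ΔF = 0.26 × 0.177 = 0.0460 W/m².

ΔF = 0.046 W/m²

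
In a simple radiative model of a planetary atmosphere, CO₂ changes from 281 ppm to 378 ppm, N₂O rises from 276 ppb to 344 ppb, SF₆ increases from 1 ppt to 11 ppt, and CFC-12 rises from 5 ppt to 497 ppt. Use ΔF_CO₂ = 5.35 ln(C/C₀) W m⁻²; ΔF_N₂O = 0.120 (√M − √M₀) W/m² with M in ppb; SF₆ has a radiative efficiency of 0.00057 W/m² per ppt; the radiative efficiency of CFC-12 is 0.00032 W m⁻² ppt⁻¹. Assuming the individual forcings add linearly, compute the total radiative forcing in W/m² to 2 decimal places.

CO₂: 5.35 × ln(378/281) = 5.35 × ln(1.34520) = 5.35 × 0.29654 = 1.5865 W/m².
N₂O: 0.120 × (√344 − √276) = 0.120 × (18.5472 − 16.6132) = 0.120 × 1.9340 = 0.2321 W/m².
SF₆: ΔF = 0.00057 × (11 − 1) = 0.00057 × 10 = 0.0057 W/m².
CFC-12: ΔF = 0.00032 × (497 − 5) = 0.00032 × 492 = 0.1574 W/m².
Total ΔF = 1.5865 + 0.2321 + 0.0057 + 0.1574 = 1.9817 W/m².

ΔF = 1.98 W/m²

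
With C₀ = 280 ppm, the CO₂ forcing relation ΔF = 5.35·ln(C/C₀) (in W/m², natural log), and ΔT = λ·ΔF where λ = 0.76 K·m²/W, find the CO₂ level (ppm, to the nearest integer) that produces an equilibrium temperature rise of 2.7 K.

C ≈ 544 ppm

Required forcing: ΔF = ΔT/λ = 2.7/0.76 = 3.5526 W/m².
Then ln(C/280) = ΔF/5.35 = 3.5526/5.35 = 0.66404.
So C = 280 × e^0.66404 = 280 × 1.94262 = 543.93 ppm.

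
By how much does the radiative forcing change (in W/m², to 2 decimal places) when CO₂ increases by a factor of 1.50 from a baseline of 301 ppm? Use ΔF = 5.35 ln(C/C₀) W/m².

ΔF = 2.17 W/m²

Because the forcing depends only on the ratio C/C₀, the initial concentration does not enter.
ΔF = 5.35 × ln(1.50) = 5.35 × 0.40547 = 2.1693 W/m².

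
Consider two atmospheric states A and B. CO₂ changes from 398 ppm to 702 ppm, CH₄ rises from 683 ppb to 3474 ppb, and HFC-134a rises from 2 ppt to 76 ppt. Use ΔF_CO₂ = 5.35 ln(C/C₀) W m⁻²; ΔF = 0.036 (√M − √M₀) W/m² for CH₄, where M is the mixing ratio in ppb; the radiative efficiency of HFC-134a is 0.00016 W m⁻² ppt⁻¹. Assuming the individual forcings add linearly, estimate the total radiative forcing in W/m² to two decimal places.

ΔF = 4.23 W/m²

CO₂: 5.35 × ln(702/398) = 5.35 × ln(1.76382) = 5.35 × 0.56748 = 3.0360 W/m².
CH₄: 0.036 × (√3474 − √683) = 0.036 × (58.9406 − 26.1343) = 0.036 × 32.8063 = 1.1810 W/m².
HFC-134a: ΔF = 0.00016 × (76 − 2) = 0.00016 × 74 = 0.0118 W/m².
Total ΔF = 3.0360 + 1.1810 + 0.0118 = 4.2288 W/m².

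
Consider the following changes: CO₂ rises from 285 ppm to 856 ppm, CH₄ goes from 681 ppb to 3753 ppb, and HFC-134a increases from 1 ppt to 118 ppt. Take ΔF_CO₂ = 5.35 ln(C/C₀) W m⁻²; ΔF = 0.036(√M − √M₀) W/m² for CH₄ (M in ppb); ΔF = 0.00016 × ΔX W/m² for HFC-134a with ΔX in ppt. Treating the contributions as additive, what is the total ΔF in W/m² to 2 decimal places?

ΔF = 7.17 W/m²

CO₂: 5.35 × ln(856/285) = 5.35 × ln(3.00351) = 5.35 × 1.09978 = 5.8838 W/m².
CH₄: 0.036 × (√3753 − √681) = 0.036 × (61.2617 − 26.0960) = 0.036 × 35.1657 = 1.2660 W/m².
HFC-134a: ΔF = 0.00016 × (118 − 1) = 0.00016 × 117 = 0.0187 W/m².
Total ΔF = 5.8838 + 1.2660 + 0.0187 = 7.1685 W/m².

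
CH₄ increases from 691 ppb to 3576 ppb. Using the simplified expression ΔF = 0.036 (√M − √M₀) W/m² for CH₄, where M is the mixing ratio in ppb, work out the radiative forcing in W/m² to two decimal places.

CH₄: 0.036 × (√3576 − √691) = 0.036 × (59.7997 − 26.2869) = 0.036 × 33.5128 = 1.2065 W/m².

ΔF = 1.21 W/m²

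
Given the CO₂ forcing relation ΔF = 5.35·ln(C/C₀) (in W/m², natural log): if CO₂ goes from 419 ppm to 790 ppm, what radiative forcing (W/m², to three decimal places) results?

CO₂: 5.35 × ln(790/419) = 5.35 × ln(1.88544) = 5.35 × 0.63416 = 3.3928 W/m².

ΔF = 3.393 W/m²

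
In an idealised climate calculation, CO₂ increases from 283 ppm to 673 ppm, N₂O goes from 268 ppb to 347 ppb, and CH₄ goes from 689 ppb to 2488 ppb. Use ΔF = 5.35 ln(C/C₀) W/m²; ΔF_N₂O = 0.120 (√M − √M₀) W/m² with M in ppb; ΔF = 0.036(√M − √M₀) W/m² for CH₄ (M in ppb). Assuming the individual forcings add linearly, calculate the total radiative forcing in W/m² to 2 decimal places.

ΔF = 5.76 W/m²

CO₂: 5.35 × ln(673/283) = 5.35 × ln(2.37809) = 5.35 × 0.86630 = 4.6347 W/m².
N₂O: 0.120 × (√347 − √268) = 0.120 × (18.6279 − 16.3707) = 0.120 × 2.2572 = 0.2709 W/m².
CH₄: 0.036 × (√2488 − √689) = 0.036 × (49.8799 − 26.2488) = 0.036 × 23.6311 = 0.8507 W/m².
Total ΔF = 4.6347 + 0.2709 + 0.8507 = 5.7563 W/m².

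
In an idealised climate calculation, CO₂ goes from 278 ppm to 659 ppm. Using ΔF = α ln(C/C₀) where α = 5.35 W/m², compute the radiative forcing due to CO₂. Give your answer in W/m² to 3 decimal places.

CO₂: 5.35 × ln(659/278) = 5.35 × ln(2.37050) = 5.35 × 0.86310 = 4.6176 W/m².

ΔF = 4.618 W/m²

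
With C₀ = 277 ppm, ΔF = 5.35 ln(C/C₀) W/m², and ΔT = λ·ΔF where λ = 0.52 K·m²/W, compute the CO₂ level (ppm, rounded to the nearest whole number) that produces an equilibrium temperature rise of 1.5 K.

C ≈ 475 ppm

Required forcing: ΔF = ΔT/λ = 1.5/0.52 = 2.8846 W/m².
Then ln(C/277) = ΔF/5.35 = 2.8846/5.35 = 0.53918.
So C = 277 × e^0.53918 = 277 × 1.71460 = 474.94 ppm.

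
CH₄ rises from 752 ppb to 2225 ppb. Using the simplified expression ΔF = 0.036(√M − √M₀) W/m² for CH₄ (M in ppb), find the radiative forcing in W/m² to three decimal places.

ΔF = 0.711 W/m²

CH₄: 0.036 × (√2225 − √752) = 0.036 × (47.1699 − 27.4226) = 0.036 × 19.7473 = 0.7109 W/m².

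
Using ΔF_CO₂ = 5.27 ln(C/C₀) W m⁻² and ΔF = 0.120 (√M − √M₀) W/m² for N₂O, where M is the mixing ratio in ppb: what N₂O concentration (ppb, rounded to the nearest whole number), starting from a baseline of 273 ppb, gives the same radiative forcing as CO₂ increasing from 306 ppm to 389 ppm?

M ≈ 732 ppb

CO₂ forcing: 5.27 × ln(389/306) = 5.27 × 0.239994 = 1.26477 W/m².
Set 0.120(√M − √273) = 1.26477: √M = 1.26477/0.120 + √273 = 10.5398 + 16.5227 = 27.0625.
M = (27.0625)² = 732.38 ppb.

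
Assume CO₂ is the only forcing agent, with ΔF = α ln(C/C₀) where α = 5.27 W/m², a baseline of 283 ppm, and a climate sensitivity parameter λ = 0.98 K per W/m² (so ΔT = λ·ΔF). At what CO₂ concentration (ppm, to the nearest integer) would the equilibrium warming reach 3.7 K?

C ≈ 579 ppm

Required forcing: ΔF = ΔT/λ = 3.7/0.98 = 3.7755 W/m².
Then ln(C/283) = ΔF/5.27 = 3.7755/5.27 = 0.71641.
So C = 283 × e^0.71641 = 283 × 2.04707 = 579.32 ppm.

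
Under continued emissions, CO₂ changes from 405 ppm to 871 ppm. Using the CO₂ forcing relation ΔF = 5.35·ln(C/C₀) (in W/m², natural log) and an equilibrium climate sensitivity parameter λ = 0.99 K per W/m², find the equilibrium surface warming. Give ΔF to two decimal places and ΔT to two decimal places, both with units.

CO₂: 5.35 × ln(871/405) = 5.35 × ln(2.15062) = 5.35 × 0.76576 = 4.0968 W/m².
ΔT = λ ΔF = 0.99 × 4.10 = 4.0590 K.

ΔF = 4.10 W/m²; ΔT = 4.06 K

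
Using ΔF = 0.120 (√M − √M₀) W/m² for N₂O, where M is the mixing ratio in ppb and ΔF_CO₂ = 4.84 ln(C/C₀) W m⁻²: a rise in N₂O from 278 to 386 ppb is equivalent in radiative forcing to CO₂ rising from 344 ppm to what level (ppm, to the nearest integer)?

N₂O forcing: 0.120 × (√386 − √278) = 0.120 × (19.6469 − 16.6733) = 0.120 × 2.9736 = 0.35683 W/m².
Set 4.84 ln(C/344) = 0.35683: ln(C/344) = 0.35683/4.84 = 0.07373, so C = 344 × e^0.07373 = 344 × 1.07652 = 370.32 ppm.

C ≈ 370 ppm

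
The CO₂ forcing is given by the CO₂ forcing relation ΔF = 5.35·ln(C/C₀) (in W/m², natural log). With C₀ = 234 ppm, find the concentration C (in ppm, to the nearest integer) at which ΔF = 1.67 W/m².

Set 5.35 ln(C/234) = 1.67, so ln(C/234) = 1.67/5.35 = 0.31215.
Then C/234 = e^0.31215 = 1.36636, giving C = 234 × 1.36636 = 319.73 ppm.

C ≈ 320 ppm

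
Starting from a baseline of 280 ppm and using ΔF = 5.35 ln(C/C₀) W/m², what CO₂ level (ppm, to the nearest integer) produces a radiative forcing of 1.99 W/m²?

C ≈ 406 ppm

Set 5.35 ln(C/280) = 1.99, so ln(C/280) = 1.99/5.35 = 0.37196.
Then C/280 = e^0.37196 = 1.45057, giving C = 280 × 1.45057 = 406.16 ppm.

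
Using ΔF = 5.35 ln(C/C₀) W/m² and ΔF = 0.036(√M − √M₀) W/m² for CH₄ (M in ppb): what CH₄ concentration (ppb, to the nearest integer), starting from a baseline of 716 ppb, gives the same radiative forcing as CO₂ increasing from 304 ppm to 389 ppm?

CO₂ forcing: 5.35 × ln(389/304) = 5.35 × 0.246552 = 1.31905 W/m².
Set 0.036(√M − √716) = 1.31905: √M = 1.31905/0.036 + √716 = 36.6403 + 26.7582 = 63.3985.
M = (63.3985)² = 4019.37 ppb.

M ≈ 4019 ppb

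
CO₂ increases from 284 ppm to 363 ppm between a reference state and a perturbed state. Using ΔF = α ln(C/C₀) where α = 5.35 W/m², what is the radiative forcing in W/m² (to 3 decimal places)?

ΔF = 1.313 W/m²

CO₂: 5.35 × ln(363/284) = 5.35 × ln(1.27817) = 5.35 × 0.24543 = 1.3131 W/m².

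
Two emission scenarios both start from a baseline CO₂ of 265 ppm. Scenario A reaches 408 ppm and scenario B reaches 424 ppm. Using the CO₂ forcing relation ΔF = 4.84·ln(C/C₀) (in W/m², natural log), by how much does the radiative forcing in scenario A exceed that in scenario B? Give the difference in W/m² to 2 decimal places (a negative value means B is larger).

ΔF_A = 4.84 ln(408/265) = 4.84 × 0.43154 = 2.0887 W/m².
ΔF_B = 4.84 ln(424/265) = 4.84 × 0.47000 = 2.2748 W/m².
Difference: 2.0887 − 2.2748 = -0.1861 W/m².

ΔF_A − ΔF_B = -0.19 W/m²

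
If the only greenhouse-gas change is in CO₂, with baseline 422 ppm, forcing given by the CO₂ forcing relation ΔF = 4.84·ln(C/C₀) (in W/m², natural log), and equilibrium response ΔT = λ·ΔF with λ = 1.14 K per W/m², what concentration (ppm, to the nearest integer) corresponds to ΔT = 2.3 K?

C ≈ 640 ppm

Required forcing: ΔF = ΔT/λ = 2.3/1.14 = 2.0175 W/m².
Then ln(C/422) = ΔF/4.84 = 2.0175/4.84 = 0.41684.
So C = 422 × e^0.41684 = 422 × 1.51716 = 640.24 ppm.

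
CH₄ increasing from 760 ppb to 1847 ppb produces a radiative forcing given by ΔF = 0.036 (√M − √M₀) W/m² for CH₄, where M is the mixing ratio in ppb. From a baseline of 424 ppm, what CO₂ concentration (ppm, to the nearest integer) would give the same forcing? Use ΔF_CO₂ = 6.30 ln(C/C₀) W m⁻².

CH₄ forcing: 0.036 × (√1847 − √760) = 0.036 × (42.9767 − 27.5681) = 0.036 × 15.4086 = 0.55471 W/m².
Set 6.30 ln(C/424) = 0.55471: ln(C/424) = 0.55471/6.30 = 0.08805, so C = 424 × e^0.08805 = 424 × 1.09204 = 463.02 ppm.

C ≈ 463 ppm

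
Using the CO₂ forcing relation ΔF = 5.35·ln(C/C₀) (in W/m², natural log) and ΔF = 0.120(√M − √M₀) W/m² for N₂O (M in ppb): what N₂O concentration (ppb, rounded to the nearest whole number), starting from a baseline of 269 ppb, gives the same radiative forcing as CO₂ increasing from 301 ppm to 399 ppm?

CO₂ forcing: 5.35 × ln(399/301) = 5.35 × 0.281851 = 1.50790 W/m².
Set 0.120(√M − √269) = 1.50790: √M = 1.50790/0.120 + √269 = 12.5658 + 16.4012 = 28.9670.
M = (28.9670)² = 839.09 ppb.

M ≈ 839 ppb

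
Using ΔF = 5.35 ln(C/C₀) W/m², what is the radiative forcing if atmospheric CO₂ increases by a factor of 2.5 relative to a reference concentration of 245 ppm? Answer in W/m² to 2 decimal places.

ΔF = 4.90 W/m²

ΔF = 5.35 × ln(2.5) = 5.35 × 0.91629 = 4.9022 W/m².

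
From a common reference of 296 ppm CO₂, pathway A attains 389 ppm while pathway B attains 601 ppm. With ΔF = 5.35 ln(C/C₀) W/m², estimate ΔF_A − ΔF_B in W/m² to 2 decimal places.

ΔF_A = 5.35 ln(389/296) = 5.35 × 0.27322 = 1.4617 W/m².
ΔF_B = 5.35 ln(601/296) = 5.35 × 0.70824 = 3.7891 W/m².
Difference: 1.4617 − 3.7891 = -2.3274 W/m².

ΔF_A − ΔF_B = -2.33 W/m²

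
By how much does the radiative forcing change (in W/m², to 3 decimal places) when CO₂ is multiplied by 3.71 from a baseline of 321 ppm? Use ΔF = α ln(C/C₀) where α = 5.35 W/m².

ΔF = 5.35 × ln(3.71) = 5.35 × 1.31103 = 7.0140 W/m².

ΔF = 7.014 W/m²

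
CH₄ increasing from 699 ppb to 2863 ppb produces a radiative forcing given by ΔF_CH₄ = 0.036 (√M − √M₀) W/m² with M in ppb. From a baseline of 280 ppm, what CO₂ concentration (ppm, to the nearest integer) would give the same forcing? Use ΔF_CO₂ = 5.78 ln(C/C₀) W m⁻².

CH₄ forcing: 0.036 × (√2863 − √699) = 0.036 × (53.5070 − 26.4386) = 0.036 × 27.0684 = 0.97446 W/m².
Set 5.78 ln(C/280) = 0.97446: ln(C/280) = 0.97446/5.78 = 0.16859, so C = 280 × e^0.16859 = 280 × 1.18363 = 331.42 ppm.

C ≈ 331 ppm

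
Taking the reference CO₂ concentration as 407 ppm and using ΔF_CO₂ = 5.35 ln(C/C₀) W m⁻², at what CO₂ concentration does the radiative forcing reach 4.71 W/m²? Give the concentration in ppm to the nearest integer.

C ≈ 982 ppm

Set 5.35 ln(C/407) = 4.71, so ln(C/407) = 4.71/5.35 = 0.88037.
Then C/407 = e^0.88037 = 2.41179, giving C = 407 × 2.41179 = 981.60 ppm.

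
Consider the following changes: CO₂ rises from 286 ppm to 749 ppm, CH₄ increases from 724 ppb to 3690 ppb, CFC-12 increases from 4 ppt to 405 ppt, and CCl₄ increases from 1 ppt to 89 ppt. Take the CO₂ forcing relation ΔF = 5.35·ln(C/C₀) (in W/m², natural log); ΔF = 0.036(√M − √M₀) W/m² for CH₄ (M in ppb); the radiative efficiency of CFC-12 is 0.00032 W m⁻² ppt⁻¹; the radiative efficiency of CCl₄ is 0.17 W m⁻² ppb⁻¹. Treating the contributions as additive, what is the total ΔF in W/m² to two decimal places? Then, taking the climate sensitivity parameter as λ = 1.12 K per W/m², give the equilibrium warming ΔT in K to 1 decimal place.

ΔF = 6.51 W/m²; ΔT = 7.3 K

CO₂: 5.35 × ln(749/286) = 5.35 × ln(2.61888) = 5.35 × 0.96275 = 5.1507 W/m².
CH₄: 0.036 × (√3690 − √724) = 0.036 × (60.7454 − 26.9072) = 0.036 × 33.8382 = 1.2182 W/m².
CFC-12: ΔF = 0.00032 × (405 − 4) = 0.00032 × 401 = 0.1283 W/m².
CCl₄: Δ = 89 − 1 = 88 ppt = 0.088 ppb; ΔF = 0.17 × 0.088 = 0.0150 W/m².
Total ΔF = 5.1507 + 1.2182 + 0.1283 + 0.0150 = 6.5122 W/m².
ΔT = λ ΔF = 1.12 × 6.51 = 7.2912 K.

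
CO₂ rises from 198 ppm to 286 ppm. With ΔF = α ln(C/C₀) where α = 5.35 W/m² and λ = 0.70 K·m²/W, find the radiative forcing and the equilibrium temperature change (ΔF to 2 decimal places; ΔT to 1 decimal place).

CO₂: 5.35 × ln(286/198) = 5.35 × ln(1.44444) = 5.35 × 0.36772 = 1.9673 W/m².
ΔT = λ ΔF = 0.70 × 1.97 = 1.3790 K.

ΔF = 1.97 W/m²; ΔT = 1.4 K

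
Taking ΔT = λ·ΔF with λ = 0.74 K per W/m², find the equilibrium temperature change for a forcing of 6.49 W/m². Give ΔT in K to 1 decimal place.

ΔT = λ ΔF = 0.74 × 6.49 = 4.8026 K.

ΔT = 4.8 K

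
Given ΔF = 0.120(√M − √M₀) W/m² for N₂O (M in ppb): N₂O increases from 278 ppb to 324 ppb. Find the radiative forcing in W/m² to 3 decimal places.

ΔF = 0.159 W/m²

N₂O: 0.120 × (√324 − √278) = 0.120 × (18.0000 − 16.6733) = 0.120 × 1.3267 = 0.1592 W/m².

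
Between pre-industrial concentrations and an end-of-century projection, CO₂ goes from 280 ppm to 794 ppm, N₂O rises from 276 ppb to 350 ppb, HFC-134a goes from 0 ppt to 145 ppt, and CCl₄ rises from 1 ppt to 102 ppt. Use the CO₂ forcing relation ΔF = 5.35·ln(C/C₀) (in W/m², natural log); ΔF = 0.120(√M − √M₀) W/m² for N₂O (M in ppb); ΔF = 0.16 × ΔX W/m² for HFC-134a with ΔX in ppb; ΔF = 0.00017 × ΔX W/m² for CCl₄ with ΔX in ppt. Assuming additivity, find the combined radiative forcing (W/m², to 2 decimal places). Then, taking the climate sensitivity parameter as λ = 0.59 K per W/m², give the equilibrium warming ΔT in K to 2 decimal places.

CO₂: 5.35 × ln(794/280) = 5.35 × ln(2.83571) = 5.35 × 1.04229 = 5.5763 W/m².
N₂O: 0.120 × (√350 − √276) = 0.120 × (18.7083 − 16.6132) = 0.120 × 2.0951 = 0.2514 W/m².
HFC-134a: Δ = 145 − 0 = 145 ppt = 0.145 ppb; ΔF = 0.16 × 0.145 = 0.0232 W/m².
CCl₄: ΔF = 0.00017 × (102 − 1) = 0.00017 × 101 = 0.0172 W/m².
Total ΔF = 5.5763 + 0.2514 + 0.0232 + 0.0172 = 5.8681 W/m².
ΔT = λ ΔF = 0.59 × 5.87 = 3.4633 K.

ΔF = 5.87 W/m²; ΔT = 3.46 K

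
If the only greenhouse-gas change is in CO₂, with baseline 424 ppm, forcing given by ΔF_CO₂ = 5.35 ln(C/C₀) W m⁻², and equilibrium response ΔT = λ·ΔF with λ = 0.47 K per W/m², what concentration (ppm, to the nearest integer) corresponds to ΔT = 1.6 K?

Required forcing: ΔF = ΔT/λ = 1.6/0.47 = 3.4043 W/m².
Then ln(C/424) = ΔF/5.35 = 3.4043/5.35 = 0.63632.
So C = 424 × e^0.63632 = 424 × 1.88951 = 801.15 ppm.

C ≈ 801 ppm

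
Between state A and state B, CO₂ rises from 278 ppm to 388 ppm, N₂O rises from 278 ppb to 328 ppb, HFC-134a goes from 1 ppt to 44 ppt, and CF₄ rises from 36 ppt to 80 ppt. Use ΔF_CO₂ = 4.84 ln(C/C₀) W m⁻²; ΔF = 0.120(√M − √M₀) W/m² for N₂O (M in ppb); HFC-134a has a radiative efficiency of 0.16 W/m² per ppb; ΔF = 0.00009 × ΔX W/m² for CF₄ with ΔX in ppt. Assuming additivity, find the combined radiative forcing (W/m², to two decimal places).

CO₂: 4.84 × ln(388/278) = 4.84 × ln(1.39568) = 4.84 × 0.33338 = 1.6136 W/m².
N₂O: 0.120 × (√328 − √278) = 0.120 × (18.1108 − 16.6733) = 0.120 × 1.4375 = 0.1725 W/m².
HFC-134a: Δ = 44 − 1 = 43 ppt = 0.043 ppb; ΔF = 0.16 × 0.043 = 0.0069 W/m².
CF₄: ΔF = 0.00009 × (80 − 36) = 0.00009 × 44 = 0.0040 W/m².
Total ΔF = 1.6136 + 0.1725 + 0.0069 + 0.0040 = 1.7970 W/m².

ΔF = 1.80 W/m²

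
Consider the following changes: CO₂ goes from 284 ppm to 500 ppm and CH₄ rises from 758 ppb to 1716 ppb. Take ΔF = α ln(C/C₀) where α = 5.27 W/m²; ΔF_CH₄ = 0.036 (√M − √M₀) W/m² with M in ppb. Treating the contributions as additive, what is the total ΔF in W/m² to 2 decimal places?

ΔF = 3.48 W/m²

CO₂: 5.27 × ln(500/284) = 5.27 × ln(1.76056) = 5.27 × 0.56563 = 2.9809 W/m².
CH₄: 0.036 × (√1716 − √758) = 0.036 × (41.4246 − 27.5318) = 0.036 × 13.8928 = 0.5001 W/m².
Total ΔF = 2.9809 + 0.5001 = 3.4810 W/m².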